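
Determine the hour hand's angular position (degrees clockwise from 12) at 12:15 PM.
The hour hand moves 30 degrees per hour and 0.5 degrees per minute.
At 12:15: (0) x 30 + 15 x 0.5 = 0 + 7.5 = 7.5 degrees

Final answer: 7.5 degrees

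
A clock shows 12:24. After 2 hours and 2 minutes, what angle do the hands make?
First find the time 2 hours and 2 minutes after 12:24.
Total minutes: 12 x 60 + 24 + 2 x 60 + 2 = 866.
866 mod 720 = 146 minutes = 2:26.
Now compute the angle at 2:26:
Hour hand: 2 x 30 + 26 x 0.5 = 73 degrees
Minute hand: 26 x 6 = 156 degrees
Difference: |73 - 156| = 83 degrees
The angle is 83 degrees

Final answer: 83 degrees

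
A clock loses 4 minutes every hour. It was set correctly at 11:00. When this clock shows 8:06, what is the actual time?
For every 60 true minutes, the faulty clock advances 56 minutes, so 1 faulty-clock minute corresponds to 60/56 true minutes.
From 11:00 to 8:06 on the faulty dial is 546 minutes.
True elapsed: 546 x 60/56 = 585 minutes = 9 hours and 45 minutes.
True time: 11:00 + 9 hours and 45 minutes = 8:45.

Final answer: 8:45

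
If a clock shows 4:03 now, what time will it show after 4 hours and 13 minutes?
Starting time: 4:03
Adding 13 minutes to 3 minutes: 3 + 13 = 16 minutes
Adding 4 hours: 4 + 4 = 8
Final time: 8:16

Final answer: 8:16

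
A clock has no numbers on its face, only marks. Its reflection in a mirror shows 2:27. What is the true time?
Reflection across the vertical (12-6) axis maps a hand at angle A degrees to (360 - A) degrees, which sends a reading of T minutes past 12:00 to (720 - T) minutes past 12:00.
Mirror reads 2:27 = 147 minutes past 12:00.
Actual time: (720 - 147) mod 720 = 573 minutes = 9:33.

Final answer: 9:33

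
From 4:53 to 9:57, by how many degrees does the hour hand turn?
The hour hand moves 0.5 degrees per minute.
Time elapsed: 9:57 - 4:53 = 304 minutes
Angular displacement: 304 x 0.5 = 152 degrees

Final answer: 152 degrees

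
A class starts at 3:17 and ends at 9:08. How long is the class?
From 3:17 to 9:08:
(9 x 60 + 8) - (3 x 60 + 17) = 548 - 197 = 351 minutes
= 5 hours and 51 minutes

Final answer: 5 hours and 51 minutes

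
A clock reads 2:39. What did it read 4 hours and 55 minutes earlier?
Starting time: 2:39 = 159 total minutes past 12:00
Subtracting: 4 hours and 55 minutes = 295 minutes
159 - 295 = -136 (negative, add 12 hours = 720) = 584 minutes
= 9 hours and 44 minutes past 12:00 = 9:44

Final answer: 9:44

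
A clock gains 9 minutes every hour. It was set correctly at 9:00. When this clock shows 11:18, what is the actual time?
For every 60 true minutes, the faulty clock advances 69 minutes, so 1 faulty-clock minute corresponds to 60/69 true minutes.
From 9:00 to 11:18 on the faulty dial is 138 minutes.
True elapsed: 138 x 60/69 = 120 minutes = 2 hours.
True time: 9:00 + 2 hours = 11:00.

Final answer: 11:00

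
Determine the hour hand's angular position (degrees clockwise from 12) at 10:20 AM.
The hour hand moves 30 degrees per hour and 0.5 degrees per minute.
At 10:20: (10) x 30 + 20 x 0.5 = 300 + 10 = 310 degrees

Final answer: 310 degrees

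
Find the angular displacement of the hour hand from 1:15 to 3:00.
The hour hand moves 0.5 degrees per minute.
Time elapsed: 3:00 - 1:15 = 105 minutes
Angular displacement: 105 x 0.5 = 52.5 degrees

Final answer: 52.5 degrees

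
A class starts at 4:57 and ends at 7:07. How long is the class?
From 4:57 to 7:07:
(7 x 60 + 7) - (4 x 60 + 57) = 427 - 297 = 130 minutes
= 2 hours and 10 minutes

Final answer: 2 hours and 10 minutes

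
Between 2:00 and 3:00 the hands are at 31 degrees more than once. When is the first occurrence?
At t minutes past 2:00, the hour hand is at 30 x 2 + 0.5t degrees and the minute hand is at 6t degrees.
The smaller angle between them is 31 degrees when |30H - 5.5t| = 31 or |30H - 5.5t| = 329.
With H = 2, solve 30 x 2 - 5.5t = +/- target for each target:
  t = (30 x 2 - 31) / 5.5 = 5.27
  t = (30 x 2 + 31) / 5.5 = 16.55
  t = (30 x 2 - 329) / 5.5 = -48.91 (outside (0, 60))
  t = (30 x 2 + 329) / 5.5 = 70.73 (outside (0, 60))
Valid solutions in (0, 60): {5.27, 16.55} minutes.
The first occurrence is t = 5.27 minutes.
The hands form a 31-degree angle at 5.27 minutes past 2:00.

Final answer: 5.27 minutes past 2:00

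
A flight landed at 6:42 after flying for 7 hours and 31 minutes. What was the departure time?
Starting time: 6:42 = 402 total minutes past 12:00
Subtracting: 7 hours and 31 minutes = 451 minutes
402 - 451 = -49 (negative, add 12 hours = 720) = 671 minutes
= 11 hours and 11 minutes past 12:00 = 11:11

Final answer: 11:11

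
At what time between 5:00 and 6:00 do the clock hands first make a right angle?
At t minutes past 5:00, the hour hand is at 30 x 5 + 0.5t degrees and the minute hand is at 6t degrees.
The smaller angle between them is 90 degrees when |30H - 5.5t| = 90 or |30H - 5.5t| = 270.
With H = 5, solve 30 x 5 - 5.5t = +/- target for each target:
  t = (30 x 5 - 90) / 5.5 = 10.91
  t = (30 x 5 + 90) / 5.5 = 43.64
  t = (30 x 5 - 270) / 5.5 = -21.82 (outside (0, 60))
  t = (30 x 5 + 270) / 5.5 = 76.36 (outside (0, 60))
Valid solutions in (0, 60): {10.91, 43.64} minutes.
First occurrence: t = 10.91 minutes.
The hands are at right angles at 10.91 minutes past 5:00.

Final answer: 10.91 minutes past 5:00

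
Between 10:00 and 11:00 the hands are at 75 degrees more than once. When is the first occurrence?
At t minutes past 10:00, the hour hand is at 30 x 10 + 0.5t degrees and the minute hand is at 6t degrees.
The smaller angle between them is 75 degrees when |30H - 5.5t| = 75 or |30H - 5.5t| = 285.
With H = 10, solve 30 x 10 - 5.5t = +/- target for each target:
  t = (30 x 10 - 75) / 5.5 = 40.91
  t = (30 x 10 + 75) / 5.5 = 68.18 (outside (0, 60))
  t = (30 x 10 - 285) / 5.5 = 2.73
  t = (30 x 10 + 285) / 5.5 = 106.36 (outside (0, 60))
Valid solutions in (0, 60): {2.73, 40.91} minutes.
The first occurrence is t = 2.73 minutes.
The hands form a 75-degree angle at 2.73 minutes past 10:00.

Final answer: 2.73 minutes past 10:00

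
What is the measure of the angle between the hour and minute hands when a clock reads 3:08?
Hour hand position: 3 x 30 + 8 x 0.5 = 94 degrees
Minute hand position: 8 x 6 = 48 degrees
Difference: |94 - 48| = 46 degrees
The angle between the hands is 46 degrees

Final answer: 46 degrees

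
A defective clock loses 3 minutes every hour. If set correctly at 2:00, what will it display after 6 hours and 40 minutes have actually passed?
For every 60 true minutes, the faulty clock advances 60 - 3 = 57 minutes.
True elapsed: 6 hours and 40 minutes = 400 minutes.
Faulty clock advances: 400 x 57/60 = 380 minutes (drift: 20 minutes behind).
Shown time: 2:00 + 380 minutes = 8:20.

Final answer: 8:20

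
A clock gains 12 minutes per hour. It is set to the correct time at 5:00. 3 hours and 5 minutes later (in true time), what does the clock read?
For every 60 true minutes, the faulty clock advances 60 + 12 = 72 minutes.
True elapsed: 3 hours and 5 minutes = 185 minutes.
Faulty clock advances: 185 x 72/60 = 222 minutes (drift: 37 minutes ahead).
Shown time: 5:00 + 222 minutes = 8:42.

Final answer: 8:42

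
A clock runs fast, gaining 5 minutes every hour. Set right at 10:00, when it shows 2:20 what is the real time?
For every 60 true minutes, the faulty clock advances 65 minutes, so 1 faulty-clock minute corresponds to 60/65 true minutes.
From 10:00 to 2:20 on the faulty dial is 260 minutes.
True elapsed: 260 x 60/65 = 240 minutes = 4 hours.
True time: 10:00 + 4 hours = 2:00.

Final answer: 2:00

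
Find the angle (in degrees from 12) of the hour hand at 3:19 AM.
The hour hand moves 30 degrees per hour and 0.5 degrees per minute.
At 3:19: (3) x 30 + 19 x 0.5 = 90 + 9.5 = 99.5 degrees

Final answer: 99.5 degrees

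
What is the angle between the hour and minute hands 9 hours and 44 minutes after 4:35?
First find the time 9 hours and 44 minutes after 4:35.
Total minutes: 4 x 60 + 35 + 9 x 60 + 44 = 859.
859 mod 720 = 139 minutes = 2:19.
Now compute the angle at 2:19:
Hour hand: 2 x 30 + 19 x 0.5 = 69.5 degrees
Minute hand: 19 x 6 = 114 degrees
Difference: |69.5 - 114| = 44.5 degrees
The angle is 44.5 degrees

Final answer: 44.5 degrees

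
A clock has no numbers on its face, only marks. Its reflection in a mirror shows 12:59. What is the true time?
Reflection across the vertical (12-6) axis maps a hand at angle A degrees to (360 - A) degrees, which sends a reading of T minutes past 12:00 to (720 - T) minutes past 12:00.
Mirror reads 12:59 = 59 minutes past 12:00.
Actual time: (720 - 59) mod 720 = 661 minutes = 11:01.

Final answer: 11:01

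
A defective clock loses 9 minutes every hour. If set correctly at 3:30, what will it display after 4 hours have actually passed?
For every 60 true minutes, the faulty clock advances 60 - 9 = 51 minutes.
True elapsed: 4 hours = 240 minutes.
Faulty clock advances: 240 x 51/60 = 204 minutes (drift: 36 minutes behind).
Shown time: 3:30 + 204 minutes = 6:54.

Final answer: 6:54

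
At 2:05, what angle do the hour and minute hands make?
Hour hand position: 2 x 30 + 5 x 0.5 = 62.5 degrees
Minute hand position: 5 x 6 = 30 degrees
Difference: |62.5 - 30| = 32.5 degrees
The angle between the hands is 32.5 degrees

Final answer: 32.5 degrees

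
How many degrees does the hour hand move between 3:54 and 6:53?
The hour hand moves 0.5 degrees per minute.
Time elapsed: 6:53 - 3:54 = 179 minutes
Angular displacement: 179 x 0.5 = 89.5 degrees

Final answer: 89.5 degrees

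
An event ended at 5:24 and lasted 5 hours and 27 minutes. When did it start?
Starting time: 5:24 = 324 total minutes past 12:00
Subtracting: 5 hours and 27 minutes = 327 minutes
324 - 327 = -3 (negative, add 12 hours = 720) = 717 minutes
= 11 hours and 57 minutes past 12:00 = 11:57

Final answer: 11:57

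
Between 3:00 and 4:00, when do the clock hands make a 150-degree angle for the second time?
At t minutes past 3:00, the hour hand is at 30 x 3 + 0.5t degrees and the minute hand is at 6t degrees.
The smaller angle between them is 150 degrees when |30H - 5.5t| = 150 or |30H - 5.5t| = 210.
With H = 3, solve 30 x 3 - 5.5t = +/- target for each target:
  t = (30 x 3 - 150) / 5.5 = -10.91 (outside (0, 60))
  t = (30 x 3 + 150) / 5.5 = 43.64
  t = (30 x 3 - 210) / 5.5 = -21.82 (outside (0, 60))
  t = (30 x 3 + 210) / 5.5 = 54.55
Valid solutions in (0, 60): {43.64, 54.55} minutes.
The second occurrence is t = 54.55 minutes.
The hands form a 150-degree angle at 54.55 minutes past 3:00.

Final answer: 54.55 minutes past 3:00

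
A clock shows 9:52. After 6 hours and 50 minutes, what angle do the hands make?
First find the time 6 hours and 50 minutes after 9:52.
Total minutes: 9 x 60 + 52 + 6 x 60 + 50 = 1002.
1002 mod 720 = 282 minutes = 4:42.
Now compute the angle at 4:42:
Hour hand: 4 x 30 + 42 x 0.5 = 141 degrees
Minute hand: 42 x 6 = 252 degrees
Difference: |141 - 252| = 111 degrees
The angle is 111 degrees

Final answer: 111 degrees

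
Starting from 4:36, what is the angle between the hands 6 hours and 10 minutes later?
First find the time 6 hours and 10 minutes after 4:36.
Total minutes: 4 x 60 + 36 + 6 x 60 + 10 = 646.
646 mod 720 = 646 minutes = 10:46.
Now compute the angle at 10:46:
Hour hand: 10 x 30 + 46 x 0.5 = 323 degrees
Minute hand: 46 x 6 = 276 degrees
Difference: |323 - 276| = 47 degrees
The angle is 47 degrees

Final answer: 47 degrees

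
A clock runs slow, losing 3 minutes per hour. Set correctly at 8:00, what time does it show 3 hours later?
For every 60 true minutes, the faulty clock advances 60 - 3 = 57 minutes.
True elapsed: 3 hours = 180 minutes.
Faulty clock advances: 180 x 57/60 = 171 minutes (drift: 9 minutes behind).
Shown time: 8:00 + 171 minutes = 10:51.

Final answer: 10:51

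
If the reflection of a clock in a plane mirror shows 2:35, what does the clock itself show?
Reflection across the vertical (12-6) axis maps a hand at angle A degrees to (360 - A) degrees, which sends a reading of T minutes past 12:00 to (720 - T) minutes past 12:00.
Mirror reads 2:35 = 155 minutes past 12:00.
Actual time: (720 - 155) mod 720 = 565 minutes = 9:25.

Final answer: 9:25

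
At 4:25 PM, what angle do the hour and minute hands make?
Hour hand position: 4 x 30 + 25 x 0.5 = 132.5 degrees
Minute hand position: 25 x 6 = 150 degrees
Difference: |132.5 - 150| = 17.5 degrees
The angle between the hands is 17.5 degrees

Final answer: 17.5 degrees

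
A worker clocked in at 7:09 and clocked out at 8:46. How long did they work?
From 7:09 to 8:46:
(8 x 60 + 46) - (7 x 60 + 9) = 526 - 429 = 97 minutes
= 1 hour and 37 minutes

Final answer: 1 hour and 37 minutes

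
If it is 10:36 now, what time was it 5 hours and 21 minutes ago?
Starting time: 10:36 = 636 total minutes past 12:00
Subtracting: 5 hours and 21 minutes = 321 minutes
636 - 321 = 315 minutes
= 5 hours and 15 minutes past 12:00 = 5:15

Final answer: 5:15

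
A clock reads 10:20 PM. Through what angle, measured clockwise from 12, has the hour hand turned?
The hour hand moves 30 degrees per hour and 0.5 degrees per minute.
At 10:20: (10) x 30 + 20 x 0.5 = 300 + 10 = 310 degrees

Final answer: 310 degrees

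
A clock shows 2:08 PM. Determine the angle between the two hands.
Hour hand position: 2 x 30 + 8 x 0.5 = 64 degrees
Minute hand position: 8 x 6 = 48 degrees
Difference: |64 - 48| = 16 degrees
The angle between the hands is 16 degrees

Final answer: 16 degrees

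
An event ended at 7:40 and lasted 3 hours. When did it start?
Starting time: 7:40 = 460 total minutes past 12:00
Subtracting: 3 hours = 180 minutes
460 - 180 = 280 minutes
= 4 hours and 40 minutes past 12:00 = 4:40

Final answer: 4:40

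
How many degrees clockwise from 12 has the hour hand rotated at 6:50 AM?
The hour hand moves 30 degrees per hour and 0.5 degrees per minute.
At 6:50: (6) x 30 + 50 x 0.5 = 180 + 25 = 205 degrees

Final answer: 205 degrees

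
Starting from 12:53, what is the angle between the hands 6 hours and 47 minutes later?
First find the time 6 hours and 47 minutes after 12:53.
Total minutes: 12 x 60 + 53 + 6 x 60 + 47 = 1180.
1180 mod 720 = 460 minutes = 7:40.
Now compute the angle at 7:40:
Hour hand: 7 x 30 + 40 x 0.5 = 230 degrees
Minute hand: 40 x 6 = 240 degrees
Difference: |230 - 240| = 10 degrees
The angle is 10 degrees

Final answer: 10 degrees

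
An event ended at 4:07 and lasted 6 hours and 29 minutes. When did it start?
Starting time: 4:07 = 247 total minutes past 12:00
Subtracting: 6 hours and 29 minutes = 389 minutes
247 - 389 = -142 (negative, add 12 hours = 720) = 578 minutes
= 9 hours and 38 minutes past 12:00 = 9:38

Final answer: 9:38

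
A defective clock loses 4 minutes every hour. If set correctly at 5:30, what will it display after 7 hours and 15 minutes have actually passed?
For every 60 true minutes, the faulty clock advances 60 - 4 = 56 minutes.
True elapsed: 7 hours and 15 minutes = 435 minutes.
Faulty clock advances: 435 x 56/60 = 406 minutes (drift: 29 minutes behind).
Shown time: 5:30 + 406 minutes = 12:16.

Final answer: 12:16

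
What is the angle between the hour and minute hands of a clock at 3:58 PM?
Hour hand position: 3 x 30 + 58 x 0.5 = 119 degrees
Minute hand position: 58 x 6 = 348 degrees
Difference: |119 - 348| = 229 degrees
Since 229 > 180, the smaller angle is 360 - 229 = 131 degrees

Final answer: 131 degrees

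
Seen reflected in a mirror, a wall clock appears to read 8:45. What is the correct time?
Reflection across the vertical (12-6) axis maps a hand at angle A degrees to (360 - A) degrees, which sends a reading of T minutes past 12:00 to (720 - T) minutes past 12:00.
Mirror reads 8:45 = 525 minutes past 12:00.
Actual time: (720 - 525) mod 720 = 195 minutes = 3:15.

Final answer: 3:15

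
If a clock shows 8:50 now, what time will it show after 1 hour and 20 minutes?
Starting time: 8:50
Adding 20 minutes to 50 minutes: 50 + 20 = 70 minutes = 1 hour and 10 minutes
Adding 1 hour: 8 + 1 + 1 (carry) = 10
Final time: 10:10

Final answer: 10:10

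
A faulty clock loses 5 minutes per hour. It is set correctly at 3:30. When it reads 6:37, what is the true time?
For every 60 true minutes, the faulty clock advances 55 minutes, so 1 faulty-clock minute corresponds to 60/55 true minutes.
From 3:30 to 6:37 on the faulty dial is 187 minutes.
True elapsed: 187 x 60/55 = 204 minutes = 3 hours and 24 minutes.
True time: 3:30 + 3 hours and 24 minutes = 6:54.

Final answer: 6:54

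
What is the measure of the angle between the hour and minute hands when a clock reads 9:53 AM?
Hour hand position: 9 x 30 + 53 x 0.5 = 296.5 degrees
Minute hand position: 53 x 6 = 318 degrees
Difference: |296.5 - 318| = 21.5 degrees
The angle between the hands is 21.5 degrees

Final answer: 21.5 degrees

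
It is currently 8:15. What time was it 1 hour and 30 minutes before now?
Starting time: 8:15 = 495 total minutes past 12:00
Subtracting: 1 hour and 30 minutes = 90 minutes
495 - 90 = 405 minutes
= 6 hours and 45 minutes past 12:00 = 6:45

Final answer: 6:45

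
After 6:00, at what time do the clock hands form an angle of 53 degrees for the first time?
At t minutes past 6:00, the hour hand is at 30 x 6 + 0.5t degrees and the minute hand is at 6t degrees.
The smaller angle between them is 53 degrees when |30H - 5.5t| = 53 or |30H - 5.5t| = 307.
With H = 6, solve 30 x 6 - 5.5t = +/- target for each target:
  t = (30 x 6 - 53) / 5.5 = 23.09
  t = (30 x 6 + 53) / 5.5 = 42.36
  t = (30 x 6 - 307) / 5.5 = -23.09 (outside (0, 60))
  t = (30 x 6 + 307) / 5.5 = 88.55 (outside (0, 60))
Valid solutions in (0, 60): {23.09, 42.36} minutes.
The first occurrence is t = 23.09 minutes.
The hands form a 53-degree angle at 23.09 minutes past 6:00.

Final answer: 23.09 minutes past 6:00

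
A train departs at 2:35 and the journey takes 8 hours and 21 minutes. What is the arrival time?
Starting time: 2:35
Adding 21 minutes to 35 minutes: 35 + 21 = 56 minutes
Adding 8 hours: 2 + 8 = 10
Final time: 10:56

Final answer: 10:56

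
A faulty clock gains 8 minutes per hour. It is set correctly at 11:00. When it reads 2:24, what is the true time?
For every 60 true minutes, the faulty clock advances 68 minutes, so 1 faulty-clock minute corresponds to 60/68 true minutes.
From 11:00 to 2:24 on the faulty dial is 204 minutes.
True elapsed: 204 x 60/68 = 180 minutes = 3 hours.
True time: 11:00 + 3 hours = 2:00.

Final answer: 2:00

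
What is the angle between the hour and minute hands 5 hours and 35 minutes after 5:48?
First find the time 5 hours and 35 minutes after 5:48.
Total minutes: 5 x 60 + 48 + 5 x 60 + 35 = 683.
683 mod 720 = 683 minutes = 11:23.
Now compute the angle at 11:23:
Hour hand: 11 x 30 + 23 x 0.5 = 341.5 degrees
Minute hand: 23 x 6 = 138 degrees
Difference: |341.5 - 138| = 203.5 degrees
Smaller angle: 360 - 203.5 = 156.5 degrees

Final answer: 156.5 degrees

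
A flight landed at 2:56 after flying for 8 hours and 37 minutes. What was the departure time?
Starting time: 2:56 = 176 total minutes past 12:00
Subtracting: 8 hours and 37 minutes = 517 minutes
176 - 517 = -341 (negative, add 12 hours = 720) = 379 minutes
= 6 hours and 19 minutes past 12:00 = 6:19

Final answer: 6:19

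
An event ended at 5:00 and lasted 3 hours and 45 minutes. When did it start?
Starting time: 5:00 = 300 total minutes past 12:00
Subtracting: 3 hours and 45 minutes = 225 minutes
300 - 225 = 75 minutes
= 1 hour and 15 minutes past 12:00 = 1:15

Final answer: 1:15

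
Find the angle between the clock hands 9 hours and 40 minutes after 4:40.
First find the time 9 hours and 40 minutes after 4:40.
Total minutes: 4 x 60 + 40 + 9 x 60 + 40 = 860.
860 mod 720 = 140 minutes = 2:20.
Now compute the angle at 2:20:
Hour hand: 2 x 30 + 20 x 0.5 = 70 degrees
Minute hand: 20 x 6 = 120 degrees
Difference: |70 - 120| = 50 degrees
The angle is 50 degrees

Final answer: 50 degrees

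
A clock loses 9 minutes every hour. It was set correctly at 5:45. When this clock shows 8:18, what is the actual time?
For every 60 true minutes, the faulty clock advances 51 minutes, so 1 faulty-clock minute corresponds to 60/51 true minutes.
From 5:45 to 8:18 on the faulty dial is 153 minutes.
True elapsed: 153 x 60/51 = 180 minutes = 3 hours.
True time: 5:45 + 3 hours = 8:45.

Final answer: 8:45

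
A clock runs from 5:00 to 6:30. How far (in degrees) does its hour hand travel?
The hour hand moves 0.5 degrees per minute.
Time elapsed: 6:30 - 5:00 = 90 minutes
Angular displacement: 90 x 0.5 = 45 degrees

Final answer: 45 degrees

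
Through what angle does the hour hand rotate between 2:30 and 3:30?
The hour hand moves 0.5 degrees per minute.
Time elapsed: 3:30 - 2:30 = 60 minutes
Angular displacement: 60 x 0.5 = 30 degrees

Final answer: 30 degrees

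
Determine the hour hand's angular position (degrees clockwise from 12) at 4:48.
The hour hand moves 30 degrees per hour and 0.5 degrees per minute.
At 4:48: (4) x 30 + 48 x 0.5 = 120 + 24 = 144 degrees

Final answer: 144 degrees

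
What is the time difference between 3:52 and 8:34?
From 3:52 to 8:34:
(8 x 60 + 34) - (3 x 60 + 52) = 514 - 232 = 282 minutes
= 4 hours and 42 minutes

Final answer: 4 hours and 42 minutes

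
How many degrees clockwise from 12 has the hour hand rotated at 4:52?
The hour hand moves 30 degrees per hour and 0.5 degrees per minute.
At 4:52: (4) x 30 + 52 x 0.5 = 120 + 26 = 146 degrees

Final answer: 146 degrees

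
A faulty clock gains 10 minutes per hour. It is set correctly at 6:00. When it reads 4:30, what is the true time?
For every 60 true minutes, the faulty clock advances 70 minutes, so 1 faulty-clock minute corresponds to 60/70 true minutes.
From 6:00 to 4:30 on the faulty dial is 630 minutes.
True elapsed: 630 x 60/70 = 540 minutes = 9 hours.
True time: 6:00 + 9 hours = 3:00.

Final answer: 3:00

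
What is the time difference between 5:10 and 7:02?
From 5:10 to 7:02:
(7 x 60 + 2) - (5 x 60 + 10) = 422 - 310 = 112 minutes
= 1 hour and 52 minutes

Final answer: 1 hour and 52 minutes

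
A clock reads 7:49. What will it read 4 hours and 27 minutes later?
Starting time: 7:49
Adding 27 minutes to 49 minutes: 49 + 27 = 76 minutes = 1 hour and 16 minutes
Adding 4 hours: 7 + 4 + 1 (carry) = 12
Final time: 12:16

Final answer: 12:16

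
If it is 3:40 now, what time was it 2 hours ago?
Starting time: 3:40 = 220 total minutes past 12:00
Subtracting: 2 hours = 120 minutes
220 - 120 = 100 minutes
= 1 hour and 40 minutes past 12:00 = 1:40

Final answer: 1:40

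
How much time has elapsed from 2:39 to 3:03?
From 2:39 to 3:03:
(3 x 60 + 3) - (2 x 60 + 39) = 183 - 159 = 24 minutes
= 24 minutes

Final answer: 24 minutes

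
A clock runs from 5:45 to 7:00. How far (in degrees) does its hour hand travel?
The hour hand moves 0.5 degrees per minute.
Time elapsed: 7:00 - 5:45 = 75 minutes
Angular displacement: 75 x 0.5 = 37.5 degrees

Final answer: 37.5 degrees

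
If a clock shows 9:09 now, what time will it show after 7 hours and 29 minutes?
Starting time: 9:09
Adding 29 minutes to 9 minutes: 9 + 29 = 38 minutes
Adding 7 hours: 9 + 7 = 16 - 12 = 4
Final time: 4:38

Final answer: 4:38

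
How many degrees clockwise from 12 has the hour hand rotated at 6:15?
The hour hand moves 30 degrees per hour and 0.5 degrees per minute.
At 6:15: (6) x 30 + 15 x 0.5 = 180 + 7.5 = 187.5 degrees

Final answer: 187.5 degrees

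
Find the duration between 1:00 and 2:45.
From 1:00 to 2:45:
(2 x 60 + 45) - (1 x 60 + 0) = 165 - 60 = 105 minutes
= 1 hour and 45 minutes

Final answer: 1 hour and 45 minutes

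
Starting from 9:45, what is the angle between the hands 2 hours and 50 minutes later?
First find the time 2 hours and 50 minutes after 9:45.
Total minutes: 9 x 60 + 45 + 2 x 60 + 50 = 755.
755 mod 720 = 35 minutes = 12:35.
Now compute the angle at 12:35:
Hour hand: 0 x 30 + 35 x 0.5 = 17.5 degrees
Minute hand: 35 x 6 = 210 degrees
Difference: |17.5 - 210| = 192.5 degrees
Smaller angle: 360 - 192.5 = 167.5 degrees

Final answer: 167.5 degrees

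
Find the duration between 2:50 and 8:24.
From 2:50 to 8:24:
(8 x 60 + 24) - (2 x 60 + 50) = 504 - 170 = 334 minutes
= 5 hours and 34 minutes

Final answer: 5 hours and 34 minutes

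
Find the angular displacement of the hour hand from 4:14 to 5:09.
The hour hand moves 0.5 degrees per minute.
Time elapsed: 5:09 - 4:14 = 55 minutes
Angular displacement: 55 x 0.5 = 27.5 degrees

Final answer: 27.5 degrees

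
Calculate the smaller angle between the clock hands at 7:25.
Hour hand position: 7 x 30 + 25 x 0.5 = 222.5 degrees
Minute hand position: 25 x 6 = 150 degrees
Difference: |222.5 - 150| = 72.5 degrees
The angle between the hands is 72.5 degrees

Final answer: 72.5 degrees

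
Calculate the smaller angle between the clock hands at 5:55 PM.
Hour hand position: 5 x 30 + 55 x 0.5 = 177.5 degrees
Minute hand position: 55 x 6 = 330 degrees
Difference: |177.5 - 330| = 152.5 degrees
The angle between the hands is 152.5 degrees

Final answer: 152.5 degrees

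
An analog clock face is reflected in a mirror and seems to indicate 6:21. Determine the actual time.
Reflection across the vertical (12-6) axis maps a hand at angle A degrees to (360 - A) degrees, which sends a reading of T minutes past 12:00 to (720 - T) minutes past 12:00.
Mirror reads 6:21 = 381 minutes past 12:00.
Actual time: (720 - 381) mod 720 = 339 minutes = 5:39.

Final answer: 5:39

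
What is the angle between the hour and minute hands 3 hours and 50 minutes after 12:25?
First find the time 3 hours and 50 minutes after 12:25.
Total minutes: 12 x 60 + 25 + 3 x 60 + 50 = 975.
975 mod 720 = 255 minutes = 4:15.
Now compute the angle at 4:15:
Hour hand: 4 x 30 + 15 x 0.5 = 127.5 degrees
Minute hand: 15 x 6 = 90 degrees
Difference: |127.5 - 90| = 37.5 degrees
The angle is 37.5 degrees

Final answer: 37.5 degrees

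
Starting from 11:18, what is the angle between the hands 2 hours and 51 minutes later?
First find the time 2 hours and 51 minutes after 11:18.
Total minutes: 11 x 60 + 18 + 2 x 60 + 51 = 849.
849 mod 720 = 129 minutes = 2:09.
Now compute the angle at 2:09:
Hour hand: 2 x 30 + 9 x 0.5 = 64.5 degrees
Minute hand: 9 x 6 = 54 degrees
Difference: |64.5 - 54| = 10.5 degrees
The angle is 10.5 degrees

Final answer: 10.5 degrees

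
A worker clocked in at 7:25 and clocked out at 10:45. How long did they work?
From 7:25 to 10:45:
(10 x 60 + 45) - (7 x 60 + 25) = 645 - 445 = 200 minutes
= 3 hours and 20 minutes

Final answer: 3 hours and 20 minutes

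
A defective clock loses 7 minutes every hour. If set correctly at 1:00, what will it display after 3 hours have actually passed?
For every 60 true minutes, the faulty clock advances 60 - 7 = 53 minutes.
True elapsed: 3 hours = 180 minutes.
Faulty clock advances: 180 x 53/60 = 159 minutes (drift: 21 minutes behind).
Shown time: 1:00 + 159 minutes = 3:39.

Final answer: 3:39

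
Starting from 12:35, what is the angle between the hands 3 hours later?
First find the time 3 hours after 12:35.
Total minutes: 12 x 60 + 35 + 3 x 60 + 0 = 935.
935 mod 720 = 215 minutes = 3:35.
Now compute the angle at 3:35:
Hour hand: 3 x 30 + 35 x 0.5 = 107.5 degrees
Minute hand: 35 x 6 = 210 degrees
Difference: |107.5 - 210| = 102.5 degrees
The angle is 102.5 degrees

Final answer: 102.5 degrees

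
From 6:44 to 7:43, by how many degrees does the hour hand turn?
The hour hand moves 0.5 degrees per minute.
Time elapsed: 7:43 - 6:44 = 59 minutes
Angular displacement: 59 x 0.5 = 29.5 degrees

Final answer: 29.5 degrees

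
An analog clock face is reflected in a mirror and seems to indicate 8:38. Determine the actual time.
Reflection across the vertical (12-6) axis maps a hand at angle A degrees to (360 - A) degrees, which sends a reading of T minutes past 12:00 to (720 - T) minutes past 12:00.
Mirror reads 8:38 = 518 minutes past 12:00.
Actual time: (720 - 518) mod 720 = 202 minutes = 3:22.

Final answer: 3:22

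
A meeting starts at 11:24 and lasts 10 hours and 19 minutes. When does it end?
Starting time: 11:24
Adding 19 minutes to 24 minutes: 24 + 19 = 43 minutes
Adding 10 hours: 11 + 10 = 21 - 12 = 9
Final time: 9:43

Final answer: 9:43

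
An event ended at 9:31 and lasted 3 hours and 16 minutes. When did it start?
Starting time: 9:31 = 571 total minutes past 12:00
Subtracting: 3 hours and 16 minutes = 196 minutes
571 - 196 = 375 minutes
= 6 hours and 15 minutes past 12:00 = 6:15

Final answer: 6:15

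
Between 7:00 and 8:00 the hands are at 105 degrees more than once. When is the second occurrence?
At t minutes past 7:00, the hour hand is at 30 x 7 + 0.5t degrees and the minute hand is at 6t degrees.
The smaller angle between them is 105 degrees when |30H - 5.5t| = 105 or |30H - 5.5t| = 255.
With H = 7, solve 30 x 7 - 5.5t = +/- target for each target:
  t = (30 x 7 - 105) / 5.5 = 19.09
  t = (30 x 7 + 105) / 5.5 = 57.27
  t = (30 x 7 - 255) / 5.5 = -8.18 (outside (0, 60))
  t = (30 x 7 + 255) / 5.5 = 84.55 (outside (0, 60))
Valid solutions in (0, 60): {19.09, 57.27} minutes.
The second occurrence is t = 57.27 minutes.
The hands form a 105-degree angle at 57.27 minutes past 7:00.

Final answer: 57.27 minutes past 7:00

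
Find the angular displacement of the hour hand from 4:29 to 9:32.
The hour hand moves 0.5 degrees per minute.
Time elapsed: 9:32 - 4:29 = 303 minutes
Angular displacement: 303 x 0.5 = 151.5 degrees

Final answer: 151.5 degrees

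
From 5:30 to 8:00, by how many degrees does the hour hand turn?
The hour hand moves 0.5 degrees per minute.
Time elapsed: 8:00 - 5:30 = 150 minutes
Angular displacement: 150 x 0.5 = 75 degrees

Final answer: 75 degrees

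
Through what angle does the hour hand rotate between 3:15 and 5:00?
The hour hand moves 0.5 degrees per minute.
Time elapsed: 5:00 - 3:15 = 105 minutes
Angular displacement: 105 x 0.5 = 52.5 degrees

Final answer: 52.5 degrees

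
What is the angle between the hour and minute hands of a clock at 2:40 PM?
Hour hand position: 2 x 30 + 40 x 0.5 = 80 degrees
Minute hand position: 40 x 6 = 240 degrees
Difference: |80 - 240| = 160 degrees
The angle between the hands is 160 degrees

Final answer: 160 degrees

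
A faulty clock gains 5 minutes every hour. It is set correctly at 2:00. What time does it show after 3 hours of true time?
For every 60 true minutes, the faulty clock advances 60 + 5 = 65 minutes.
True elapsed: 3 hours = 180 minutes.
Faulty clock advances: 180 x 65/60 = 195 minutes (drift: 15 minutes ahead).
Shown time: 2:00 + 195 minutes = 5:15.

Final answer: 5:15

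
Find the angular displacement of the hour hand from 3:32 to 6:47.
The hour hand moves 0.5 degrees per minute.
Time elapsed: 6:47 - 3:32 = 195 minutes
Angular displacement: 195 x 0.5 = 97.5 degrees

Final answer: 97.5 degrees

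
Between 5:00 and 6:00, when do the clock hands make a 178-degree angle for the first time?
At t minutes past 5:00, the hour hand is at 30 x 5 + 0.5t degrees and the minute hand is at 6t degrees.
The smaller angle between them is 178 degrees when |30H - 5.5t| = 178 or |30H - 5.5t| = 182.
With H = 5, solve 30 x 5 - 5.5t = +/- target for each target:
  t = (30 x 5 - 178) / 5.5 = -5.09 (outside (0, 60))
  t = (30 x 5 + 178) / 5.5 = 59.64
  t = (30 x 5 - 182) / 5.5 = -5.82 (outside (0, 60))
  t = (30 x 5 + 182) / 5.5 = 60.36 (outside (0, 60))
Valid solutions in (0, 60): {59.64} minutes.
The first occurrence is t = 59.64 minutes.
The hands form a 178-degree angle at 59.64 minutes past 5:00.

Final answer: 59.64 minutes past 5:00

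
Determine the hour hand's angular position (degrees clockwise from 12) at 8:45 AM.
The hour hand moves 30 degrees per hour and 0.5 degrees per minute.
At 8:45: (8) x 30 + 45 x 0.5 = 240 + 22.5 = 262.5 degrees

Final answer: 262.5 degrees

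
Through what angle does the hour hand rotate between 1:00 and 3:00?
The hour hand moves 0.5 degrees per minute.
Time elapsed: 3:00 - 1:00 = 120 minutes
Angular displacement: 120 x 0.5 = 60 degrees

Final answer: 60 degrees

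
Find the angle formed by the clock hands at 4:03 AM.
Hour hand position: 4 x 30 + 3 x 0.5 = 121.5 degrees
Minute hand position: 3 x 6 = 18 degrees
Difference: |121.5 - 18| = 103.5 degrees
The angle between the hands is 103.5 degrees

Final answer: 103.5 degrees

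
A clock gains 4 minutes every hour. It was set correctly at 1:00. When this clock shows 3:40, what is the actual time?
For every 60 true minutes, the faulty clock advances 64 minutes, so 1 faulty-clock minute corresponds to 60/64 true minutes.
From 1:00 to 3:40 on the faulty dial is 160 minutes.
True elapsed: 160 x 60/64 = 150 minutes = 2 hours and 30 minutes.
True time: 1:00 + 2 hours and 30 minutes = 3:30.

Final answer: 3:30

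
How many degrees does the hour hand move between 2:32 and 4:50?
The hour hand moves 0.5 degrees per minute.
Time elapsed: 4:50 - 2:32 = 138 minutes
Angular displacement: 138 x 0.5 = 69 degrees

Final answer: 69 degrees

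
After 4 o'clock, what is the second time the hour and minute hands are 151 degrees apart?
At t minutes past 4:00, the hour hand is at 30 x 4 + 0.5t degrees and the minute hand is at 6t degrees.
The smaller angle between them is 151 degrees when |30H - 5.5t| = 151 or |30H - 5.5t| = 209.
With H = 4, solve 30 x 4 - 5.5t = +/- target for each target:
  t = (30 x 4 - 151) / 5.5 = -5.64 (outside (0, 60))
  t = (30 x 4 + 151) / 5.5 = 49.27
  t = (30 x 4 - 209) / 5.5 = -16.18 (outside (0, 60))
  t = (30 x 4 + 209) / 5.5 = 59.82
Valid solutions in (0, 60): {49.27, 59.82} minutes.
The second occurrence is t = 59.82 minutes.
The hands form a 151-degree angle at 59.82 minutes past 4:00.

Final answer: 59.82 minutes past 4:00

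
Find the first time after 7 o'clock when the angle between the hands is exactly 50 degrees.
At t minutes past 7:00, the hour hand is at 30 x 7 + 0.5t degrees and the minute hand is at 6t degrees.
The smaller angle between them is 50 degrees when |30H - 5.5t| = 50 or |30H - 5.5t| = 310.
With H = 7, solve 30 x 7 - 5.5t = +/- target for each target:
  t = (30 x 7 - 50) / 5.5 = 29.09
  t = (30 x 7 + 50) / 5.5 = 47.27
  t = (30 x 7 - 310) / 5.5 = -18.18 (outside (0, 60))
  t = (30 x 7 + 310) / 5.5 = 94.55 (outside (0, 60))
Valid solutions in (0, 60): {29.09, 47.27} minutes.
The first occurrence is t = 29.09 minutes.
The hands form a 50-degree angle at 29.09 minutes past 7:00.

Final answer: 29.09 minutes past 7:00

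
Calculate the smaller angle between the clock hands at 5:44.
Hour hand position: 5 x 30 + 44 x 0.5 = 172 degrees
Minute hand position: 44 x 6 = 264 degrees
Difference: |172 - 264| = 92 degrees
The angle between the hands is 92 degrees

Final answer: 92 degrees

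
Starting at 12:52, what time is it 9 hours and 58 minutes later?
Starting time: 12:52
Adding 58 minutes to 52 minutes: 52 + 58 = 110 minutes = 1 hour and 50 minutes
Adding 9 hours: 12 + 9 + 1 (carry) = 22 - 12 = 10
Final time: 10:50

Final answer: 10:50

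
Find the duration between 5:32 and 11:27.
From 5:32 to 11:27:
(11 x 60 + 27) - (5 x 60 + 32) = 687 - 332 = 355 minutes
= 5 hours and 55 minutes

Final answer: 5 hours and 55 minutes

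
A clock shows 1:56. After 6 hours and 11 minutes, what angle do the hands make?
First find the time 6 hours and 11 minutes after 1:56.
Total minutes: 1 x 60 + 56 + 6 x 60 + 11 = 487.
487 mod 720 = 487 minutes = 8:07.
Now compute the angle at 8:07:
Hour hand: 8 x 30 + 7 x 0.5 = 243.5 degrees
Minute hand: 7 x 6 = 42 degrees
Difference: |243.5 - 42| = 201.5 degrees
Smaller angle: 360 - 201.5 = 158.5 degrees

Final answer: 158.5 degrees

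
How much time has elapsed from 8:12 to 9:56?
From 8:12 to 9:56:
(9 x 60 + 56) - (8 x 60 + 12) = 596 - 492 = 104 minutes
= 1 hour and 44 minutes

Final answer: 1 hour and 44 minutes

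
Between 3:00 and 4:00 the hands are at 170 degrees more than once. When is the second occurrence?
At t minutes past 3:00, the hour hand is at 30 x 3 + 0.5t degrees and the minute hand is at 6t degrees.
The smaller angle between them is 170 degrees when |30H - 5.5t| = 170 or |30H - 5.5t| = 190.
With H = 3, solve 30 x 3 - 5.5t = +/- target for each target:
  t = (30 x 3 - 170) / 5.5 = -14.55 (outside (0, 60))
  t = (30 x 3 + 170) / 5.5 = 47.27
  t = (30 x 3 - 190) / 5.5 = -18.18 (outside (0, 60))
  t = (30 x 3 + 190) / 5.5 = 50.91
Valid solutions in (0, 60): {47.27, 50.91} minutes.
The second occurrence is t = 50.91 minutes.
The hands form a 170-degree angle at 50.91 minutes past 3:00.

Final answer: 50.91 minutes past 3:00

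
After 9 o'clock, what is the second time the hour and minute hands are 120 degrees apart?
At t minutes past 9:00, the hour hand is at 30 x 9 + 0.5t degrees and the minute hand is at 6t degrees.
The smaller angle between them is 120 degrees when |30H - 5.5t| = 120 or |30H - 5.5t| = 240.
With H = 9, solve 30 x 9 - 5.5t = +/- target for each target:
  t = (30 x 9 - 120) / 5.5 = 27.27
  t = (30 x 9 + 120) / 5.5 = 70.91 (outside (0, 60))
  t = (30 x 9 - 240) / 5.5 = 5.45
  t = (30 x 9 + 240) / 5.5 = 92.73 (outside (0, 60))
Valid solutions in (0, 60): {5.45, 27.27} minutes.
The second occurrence is t = 27.27 minutes.
The hands form a 120-degree angle at 27.27 minutes past 9:00.

Final answer: 27.27 minutes past 9:00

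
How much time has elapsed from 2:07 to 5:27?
From 2:07 to 5:27:
(5 x 60 + 27) - (2 x 60 + 7) = 327 - 127 = 200 minutes
= 3 hours and 20 minutes

Final answer: 3 hours and 20 minutes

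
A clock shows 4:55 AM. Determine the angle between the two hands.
Hour hand position: 4 x 30 + 55 x 0.5 = 147.5 degrees
Minute hand position: 55 x 6 = 330 degrees
Difference: |147.5 - 330| = 182.5 degrees
Since 182.5 > 180, the smaller angle is 360 - 182.5 = 177.5 degrees

Final answer: 177.5 degrees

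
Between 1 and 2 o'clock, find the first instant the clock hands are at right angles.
At t minutes past 1:00, the hour hand is at 30 x 1 + 0.5t degrees and the minute hand is at 6t degrees.
The smaller angle between them is 90 degrees when |30H - 5.5t| = 90 or |30H - 5.5t| = 270.
With H = 1, solve 30 x 1 - 5.5t = +/- target for each target:
  t = (30 x 1 - 90) / 5.5 = -10.91 (outside (0, 60))
  t = (30 x 1 + 90) / 5.5 = 21.82
  t = (30 x 1 - 270) / 5.5 = -43.64 (outside (0, 60))
  t = (30 x 1 + 270) / 5.5 = 54.55
Valid solutions in (0, 60): {21.82, 54.55} minutes.
First occurrence: t = 21.82 minutes.
The hands are at right angles at 21.82 minutes past 1:00.

Final answer: 21.82 minutes past 1:00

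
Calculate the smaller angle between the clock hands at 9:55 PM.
Hour hand position: 9 x 30 + 55 x 0.5 = 297.5 degrees
Minute hand position: 55 x 6 = 330 degrees
Difference: |297.5 - 330| = 32.5 degrees
The angle between the hands is 32.5 degrees

Final answer: 32.5 degrees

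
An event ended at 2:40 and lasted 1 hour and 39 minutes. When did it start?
Starting time: 2:40 = 160 total minutes past 12:00
Subtracting: 1 hour and 39 minutes = 99 minutes
160 - 99 = 61 minutes
= 1 hour and 1 minute past 12:00 = 1:01

Final answer: 1:01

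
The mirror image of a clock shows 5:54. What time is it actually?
Reflection across the vertical (12-6) axis maps a hand at angle A degrees to (360 - A) degrees, which sends a reading of T minutes past 12:00 to (720 - T) minutes past 12:00.
Mirror reads 5:54 = 354 minutes past 12:00.
Actual time: (720 - 354) mod 720 = 366 minutes = 6:06.

Final answer: 6:06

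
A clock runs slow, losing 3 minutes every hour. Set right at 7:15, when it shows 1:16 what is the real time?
For every 60 true minutes, the faulty clock advances 57 minutes, so 1 faulty-clock minute corresponds to 60/57 true minutes.
From 7:15 to 1:16 on the faulty dial is 361 minutes.
True elapsed: 361 x 60/57 = 380 minutes = 6 hours and 20 minutes.
True time: 7:15 + 6 hours and 20 minutes = 1:35.

Final answer: 1:35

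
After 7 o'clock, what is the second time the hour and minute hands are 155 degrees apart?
At t minutes past 7:00, the hour hand is at 30 x 7 + 0.5t degrees and the minute hand is at 6t degrees.
The smaller angle between them is 155 degrees when |30H - 5.5t| = 155 or |30H - 5.5t| = 205.
With H = 7, solve 30 x 7 - 5.5t = +/- target for each target:
  t = (30 x 7 - 155) / 5.5 = 10
  t = (30 x 7 + 155) / 5.5 = 66.36 (outside (0, 60))
  t = (30 x 7 - 205) / 5.5 = 0.91
  t = (30 x 7 + 205) / 5.5 = 75.45 (outside (0, 60))
Valid solutions in (0, 60): {0.91, 10} minutes.
The second occurrence is t = 10 minutes.
The hands form a 155-degree angle at 10 minutes past 7:00.

Final answer: 10 minutes past 7:00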